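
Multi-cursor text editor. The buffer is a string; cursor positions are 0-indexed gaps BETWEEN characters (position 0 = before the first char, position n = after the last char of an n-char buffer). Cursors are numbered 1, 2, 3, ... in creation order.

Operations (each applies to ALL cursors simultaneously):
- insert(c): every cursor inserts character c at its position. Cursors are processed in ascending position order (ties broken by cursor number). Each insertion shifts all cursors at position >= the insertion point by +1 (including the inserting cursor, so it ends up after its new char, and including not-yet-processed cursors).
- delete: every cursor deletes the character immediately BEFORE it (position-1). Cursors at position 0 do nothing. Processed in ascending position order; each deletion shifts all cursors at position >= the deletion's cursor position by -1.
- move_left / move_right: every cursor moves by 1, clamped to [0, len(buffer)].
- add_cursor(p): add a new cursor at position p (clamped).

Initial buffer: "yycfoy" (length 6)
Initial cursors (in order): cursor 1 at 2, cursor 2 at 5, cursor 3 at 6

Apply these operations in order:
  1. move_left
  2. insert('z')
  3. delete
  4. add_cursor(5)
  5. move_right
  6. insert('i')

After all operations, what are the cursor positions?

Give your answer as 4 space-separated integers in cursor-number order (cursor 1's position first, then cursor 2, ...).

Answer: 3 7 10 10

Derivation:
After op 1 (move_left): buffer="yycfoy" (len 6), cursors c1@1 c2@4 c3@5, authorship ......
After op 2 (insert('z')): buffer="yzycfzozy" (len 9), cursors c1@2 c2@6 c3@8, authorship .1...2.3.
After op 3 (delete): buffer="yycfoy" (len 6), cursors c1@1 c2@4 c3@5, authorship ......
After op 4 (add_cursor(5)): buffer="yycfoy" (len 6), cursors c1@1 c2@4 c3@5 c4@5, authorship ......
After op 5 (move_right): buffer="yycfoy" (len 6), cursors c1@2 c2@5 c3@6 c4@6, authorship ......
After op 6 (insert('i')): buffer="yyicfoiyii" (len 10), cursors c1@3 c2@7 c3@10 c4@10, authorship ..1...2.34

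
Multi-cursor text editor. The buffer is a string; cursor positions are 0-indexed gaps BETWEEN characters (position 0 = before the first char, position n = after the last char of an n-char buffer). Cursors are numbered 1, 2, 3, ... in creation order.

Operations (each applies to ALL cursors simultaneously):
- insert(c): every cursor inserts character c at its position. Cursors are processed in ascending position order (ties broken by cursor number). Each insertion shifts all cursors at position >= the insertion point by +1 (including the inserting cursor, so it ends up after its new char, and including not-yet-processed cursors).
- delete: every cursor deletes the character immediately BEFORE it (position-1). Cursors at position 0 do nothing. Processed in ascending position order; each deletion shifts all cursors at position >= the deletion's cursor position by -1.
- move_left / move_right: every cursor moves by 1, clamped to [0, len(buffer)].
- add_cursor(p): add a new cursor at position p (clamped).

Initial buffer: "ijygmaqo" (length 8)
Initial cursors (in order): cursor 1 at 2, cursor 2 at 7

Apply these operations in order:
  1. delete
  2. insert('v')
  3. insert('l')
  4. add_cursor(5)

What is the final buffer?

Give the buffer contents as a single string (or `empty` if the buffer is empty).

After op 1 (delete): buffer="iygmao" (len 6), cursors c1@1 c2@5, authorship ......
After op 2 (insert('v')): buffer="ivygmavo" (len 8), cursors c1@2 c2@7, authorship .1....2.
After op 3 (insert('l')): buffer="ivlygmavlo" (len 10), cursors c1@3 c2@9, authorship .11....22.
After op 4 (add_cursor(5)): buffer="ivlygmavlo" (len 10), cursors c1@3 c3@5 c2@9, authorship .11....22.

Answer: ivlygmavlo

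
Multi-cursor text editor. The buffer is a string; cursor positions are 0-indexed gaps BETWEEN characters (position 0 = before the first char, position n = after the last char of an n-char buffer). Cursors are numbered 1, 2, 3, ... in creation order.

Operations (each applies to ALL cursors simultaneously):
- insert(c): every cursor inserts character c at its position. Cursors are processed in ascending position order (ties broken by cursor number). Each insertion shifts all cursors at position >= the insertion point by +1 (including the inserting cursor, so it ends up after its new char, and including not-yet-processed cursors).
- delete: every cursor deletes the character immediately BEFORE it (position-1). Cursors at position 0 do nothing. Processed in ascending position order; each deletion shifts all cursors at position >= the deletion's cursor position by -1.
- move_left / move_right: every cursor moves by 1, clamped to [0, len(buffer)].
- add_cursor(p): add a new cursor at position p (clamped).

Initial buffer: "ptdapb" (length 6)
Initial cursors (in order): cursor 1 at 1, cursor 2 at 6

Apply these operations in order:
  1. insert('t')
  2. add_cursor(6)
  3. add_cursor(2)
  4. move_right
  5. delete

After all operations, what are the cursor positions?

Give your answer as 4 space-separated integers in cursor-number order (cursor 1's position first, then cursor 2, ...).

Answer: 1 4 4 1

Derivation:
After op 1 (insert('t')): buffer="pttdapbt" (len 8), cursors c1@2 c2@8, authorship .1.....2
After op 2 (add_cursor(6)): buffer="pttdapbt" (len 8), cursors c1@2 c3@6 c2@8, authorship .1.....2
After op 3 (add_cursor(2)): buffer="pttdapbt" (len 8), cursors c1@2 c4@2 c3@6 c2@8, authorship .1.....2
After op 4 (move_right): buffer="pttdapbt" (len 8), cursors c1@3 c4@3 c3@7 c2@8, authorship .1.....2
After op 5 (delete): buffer="pdap" (len 4), cursors c1@1 c4@1 c2@4 c3@4, authorship ....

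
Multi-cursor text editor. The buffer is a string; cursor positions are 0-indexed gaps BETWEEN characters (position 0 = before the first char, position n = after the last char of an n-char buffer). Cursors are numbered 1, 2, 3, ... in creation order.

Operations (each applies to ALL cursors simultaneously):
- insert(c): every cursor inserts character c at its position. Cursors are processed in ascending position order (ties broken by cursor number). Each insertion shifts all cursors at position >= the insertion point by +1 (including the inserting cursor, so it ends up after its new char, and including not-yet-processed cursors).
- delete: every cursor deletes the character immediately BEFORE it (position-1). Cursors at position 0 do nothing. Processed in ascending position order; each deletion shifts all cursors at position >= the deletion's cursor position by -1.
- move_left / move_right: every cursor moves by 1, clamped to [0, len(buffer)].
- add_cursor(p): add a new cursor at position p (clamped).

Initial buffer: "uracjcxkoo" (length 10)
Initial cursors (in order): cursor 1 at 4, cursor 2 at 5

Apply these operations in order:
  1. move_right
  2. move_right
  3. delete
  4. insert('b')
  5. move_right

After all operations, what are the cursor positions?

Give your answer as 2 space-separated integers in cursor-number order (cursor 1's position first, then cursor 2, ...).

Answer: 8 8

Derivation:
After op 1 (move_right): buffer="uracjcxkoo" (len 10), cursors c1@5 c2@6, authorship ..........
After op 2 (move_right): buffer="uracjcxkoo" (len 10), cursors c1@6 c2@7, authorship ..........
After op 3 (delete): buffer="uracjkoo" (len 8), cursors c1@5 c2@5, authorship ........
After op 4 (insert('b')): buffer="uracjbbkoo" (len 10), cursors c1@7 c2@7, authorship .....12...
After op 5 (move_right): buffer="uracjbbkoo" (len 10), cursors c1@8 c2@8, authorship .....12...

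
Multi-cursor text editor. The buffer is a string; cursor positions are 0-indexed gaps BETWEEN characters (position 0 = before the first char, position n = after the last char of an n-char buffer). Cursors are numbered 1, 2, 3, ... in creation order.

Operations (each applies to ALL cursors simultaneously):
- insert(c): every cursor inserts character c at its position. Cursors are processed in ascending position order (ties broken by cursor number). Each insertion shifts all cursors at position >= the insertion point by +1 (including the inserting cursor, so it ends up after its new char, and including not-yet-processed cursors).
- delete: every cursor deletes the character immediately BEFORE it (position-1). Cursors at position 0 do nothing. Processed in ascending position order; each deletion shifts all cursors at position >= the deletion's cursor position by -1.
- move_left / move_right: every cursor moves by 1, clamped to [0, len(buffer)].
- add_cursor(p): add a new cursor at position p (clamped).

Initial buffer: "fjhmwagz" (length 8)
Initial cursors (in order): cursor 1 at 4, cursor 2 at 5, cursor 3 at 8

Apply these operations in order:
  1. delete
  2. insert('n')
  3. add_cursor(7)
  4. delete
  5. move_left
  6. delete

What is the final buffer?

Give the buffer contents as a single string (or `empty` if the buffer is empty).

After op 1 (delete): buffer="fjhag" (len 5), cursors c1@3 c2@3 c3@5, authorship .....
After op 2 (insert('n')): buffer="fjhnnagn" (len 8), cursors c1@5 c2@5 c3@8, authorship ...12..3
After op 3 (add_cursor(7)): buffer="fjhnnagn" (len 8), cursors c1@5 c2@5 c4@7 c3@8, authorship ...12..3
After op 4 (delete): buffer="fjha" (len 4), cursors c1@3 c2@3 c3@4 c4@4, authorship ....
After op 5 (move_left): buffer="fjha" (len 4), cursors c1@2 c2@2 c3@3 c4@3, authorship ....
After op 6 (delete): buffer="a" (len 1), cursors c1@0 c2@0 c3@0 c4@0, authorship .

Answer: a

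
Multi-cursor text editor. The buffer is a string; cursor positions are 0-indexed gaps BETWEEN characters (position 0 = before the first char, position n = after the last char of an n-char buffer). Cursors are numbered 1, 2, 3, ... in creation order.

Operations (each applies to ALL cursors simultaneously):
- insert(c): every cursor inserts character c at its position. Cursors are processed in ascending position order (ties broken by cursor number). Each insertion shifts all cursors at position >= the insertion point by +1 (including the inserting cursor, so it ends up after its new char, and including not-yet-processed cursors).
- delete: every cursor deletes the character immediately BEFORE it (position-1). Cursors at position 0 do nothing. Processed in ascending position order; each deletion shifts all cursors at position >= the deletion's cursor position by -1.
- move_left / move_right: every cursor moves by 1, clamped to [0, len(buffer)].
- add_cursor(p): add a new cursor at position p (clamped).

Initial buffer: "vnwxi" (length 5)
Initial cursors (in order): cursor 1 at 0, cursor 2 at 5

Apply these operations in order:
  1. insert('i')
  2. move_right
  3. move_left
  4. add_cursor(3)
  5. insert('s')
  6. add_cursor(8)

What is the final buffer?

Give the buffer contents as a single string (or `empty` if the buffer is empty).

Answer: isvnswxisi

Derivation:
After op 1 (insert('i')): buffer="ivnwxii" (len 7), cursors c1@1 c2@7, authorship 1.....2
After op 2 (move_right): buffer="ivnwxii" (len 7), cursors c1@2 c2@7, authorship 1.....2
After op 3 (move_left): buffer="ivnwxii" (len 7), cursors c1@1 c2@6, authorship 1.....2
After op 4 (add_cursor(3)): buffer="ivnwxii" (len 7), cursors c1@1 c3@3 c2@6, authorship 1.....2
After op 5 (insert('s')): buffer="isvnswxisi" (len 10), cursors c1@2 c3@5 c2@9, authorship 11..3...22
After op 6 (add_cursor(8)): buffer="isvnswxisi" (len 10), cursors c1@2 c3@5 c4@8 c2@9, authorship 11..3...22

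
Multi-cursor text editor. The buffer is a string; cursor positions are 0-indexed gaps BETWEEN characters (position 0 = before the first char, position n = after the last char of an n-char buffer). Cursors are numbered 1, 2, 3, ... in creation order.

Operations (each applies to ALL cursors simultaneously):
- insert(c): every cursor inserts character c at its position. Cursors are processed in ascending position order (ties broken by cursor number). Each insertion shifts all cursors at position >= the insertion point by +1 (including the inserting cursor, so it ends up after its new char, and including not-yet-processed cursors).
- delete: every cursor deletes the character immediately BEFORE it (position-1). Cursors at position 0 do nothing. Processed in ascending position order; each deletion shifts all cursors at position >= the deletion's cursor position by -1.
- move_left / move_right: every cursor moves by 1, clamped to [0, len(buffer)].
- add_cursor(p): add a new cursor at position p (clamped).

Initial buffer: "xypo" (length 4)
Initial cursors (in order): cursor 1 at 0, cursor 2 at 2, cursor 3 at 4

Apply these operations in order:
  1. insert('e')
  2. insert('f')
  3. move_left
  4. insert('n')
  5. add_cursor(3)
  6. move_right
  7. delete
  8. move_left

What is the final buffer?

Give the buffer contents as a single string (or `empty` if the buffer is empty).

Answer: enyenpoen

Derivation:
After op 1 (insert('e')): buffer="exyepoe" (len 7), cursors c1@1 c2@4 c3@7, authorship 1..2..3
After op 2 (insert('f')): buffer="efxyefpoef" (len 10), cursors c1@2 c2@6 c3@10, authorship 11..22..33
After op 3 (move_left): buffer="efxyefpoef" (len 10), cursors c1@1 c2@5 c3@9, authorship 11..22..33
After op 4 (insert('n')): buffer="enfxyenfpoenf" (len 13), cursors c1@2 c2@7 c3@12, authorship 111..222..333
After op 5 (add_cursor(3)): buffer="enfxyenfpoenf" (len 13), cursors c1@2 c4@3 c2@7 c3@12, authorship 111..222..333
After op 6 (move_right): buffer="enfxyenfpoenf" (len 13), cursors c1@3 c4@4 c2@8 c3@13, authorship 111..222..333
After op 7 (delete): buffer="enyenpoen" (len 9), cursors c1@2 c4@2 c2@5 c3@9, authorship 11.22..33
After op 8 (move_left): buffer="enyenpoen" (len 9), cursors c1@1 c4@1 c2@4 c3@8, authorship 11.22..33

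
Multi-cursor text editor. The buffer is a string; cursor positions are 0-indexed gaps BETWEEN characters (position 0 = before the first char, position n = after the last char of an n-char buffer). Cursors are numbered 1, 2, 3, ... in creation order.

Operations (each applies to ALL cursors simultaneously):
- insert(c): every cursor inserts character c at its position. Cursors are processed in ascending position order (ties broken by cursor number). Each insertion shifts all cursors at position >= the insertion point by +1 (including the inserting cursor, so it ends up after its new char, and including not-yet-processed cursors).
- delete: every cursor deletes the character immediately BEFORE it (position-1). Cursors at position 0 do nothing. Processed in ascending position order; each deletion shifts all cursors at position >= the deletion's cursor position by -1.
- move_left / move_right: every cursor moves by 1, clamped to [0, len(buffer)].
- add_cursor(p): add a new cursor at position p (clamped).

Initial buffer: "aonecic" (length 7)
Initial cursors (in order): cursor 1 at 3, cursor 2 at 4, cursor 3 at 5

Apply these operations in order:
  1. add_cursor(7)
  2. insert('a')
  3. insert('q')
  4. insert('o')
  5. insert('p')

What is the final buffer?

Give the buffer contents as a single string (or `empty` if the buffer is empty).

After op 1 (add_cursor(7)): buffer="aonecic" (len 7), cursors c1@3 c2@4 c3@5 c4@7, authorship .......
After op 2 (insert('a')): buffer="aonaeacaica" (len 11), cursors c1@4 c2@6 c3@8 c4@11, authorship ...1.2.3..4
After op 3 (insert('q')): buffer="aonaqeaqcaqicaq" (len 15), cursors c1@5 c2@8 c3@11 c4@15, authorship ...11.22.33..44
After op 4 (insert('o')): buffer="aonaqoeaqocaqoicaqo" (len 19), cursors c1@6 c2@10 c3@14 c4@19, authorship ...111.222.333..444
After op 5 (insert('p')): buffer="aonaqopeaqopcaqopicaqop" (len 23), cursors c1@7 c2@12 c3@17 c4@23, authorship ...1111.2222.3333..4444

Answer: aonaqopeaqopcaqopicaqop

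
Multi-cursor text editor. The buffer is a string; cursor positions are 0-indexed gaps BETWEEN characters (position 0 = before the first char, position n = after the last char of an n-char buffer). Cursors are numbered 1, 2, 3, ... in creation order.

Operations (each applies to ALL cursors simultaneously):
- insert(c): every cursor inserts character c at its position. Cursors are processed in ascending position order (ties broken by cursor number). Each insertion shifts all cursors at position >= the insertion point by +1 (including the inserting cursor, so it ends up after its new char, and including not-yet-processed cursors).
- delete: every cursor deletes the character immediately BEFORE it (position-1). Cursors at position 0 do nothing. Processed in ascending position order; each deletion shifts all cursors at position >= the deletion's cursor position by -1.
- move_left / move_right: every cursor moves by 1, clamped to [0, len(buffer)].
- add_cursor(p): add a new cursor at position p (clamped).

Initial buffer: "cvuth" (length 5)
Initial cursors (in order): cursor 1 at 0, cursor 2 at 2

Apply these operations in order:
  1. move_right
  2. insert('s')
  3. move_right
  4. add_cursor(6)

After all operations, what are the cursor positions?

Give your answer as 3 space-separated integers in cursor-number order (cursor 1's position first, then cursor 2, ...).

Answer: 3 6 6

Derivation:
After op 1 (move_right): buffer="cvuth" (len 5), cursors c1@1 c2@3, authorship .....
After op 2 (insert('s')): buffer="csvusth" (len 7), cursors c1@2 c2@5, authorship .1..2..
After op 3 (move_right): buffer="csvusth" (len 7), cursors c1@3 c2@6, authorship .1..2..
After op 4 (add_cursor(6)): buffer="csvusth" (len 7), cursors c1@3 c2@6 c3@6, authorship .1..2..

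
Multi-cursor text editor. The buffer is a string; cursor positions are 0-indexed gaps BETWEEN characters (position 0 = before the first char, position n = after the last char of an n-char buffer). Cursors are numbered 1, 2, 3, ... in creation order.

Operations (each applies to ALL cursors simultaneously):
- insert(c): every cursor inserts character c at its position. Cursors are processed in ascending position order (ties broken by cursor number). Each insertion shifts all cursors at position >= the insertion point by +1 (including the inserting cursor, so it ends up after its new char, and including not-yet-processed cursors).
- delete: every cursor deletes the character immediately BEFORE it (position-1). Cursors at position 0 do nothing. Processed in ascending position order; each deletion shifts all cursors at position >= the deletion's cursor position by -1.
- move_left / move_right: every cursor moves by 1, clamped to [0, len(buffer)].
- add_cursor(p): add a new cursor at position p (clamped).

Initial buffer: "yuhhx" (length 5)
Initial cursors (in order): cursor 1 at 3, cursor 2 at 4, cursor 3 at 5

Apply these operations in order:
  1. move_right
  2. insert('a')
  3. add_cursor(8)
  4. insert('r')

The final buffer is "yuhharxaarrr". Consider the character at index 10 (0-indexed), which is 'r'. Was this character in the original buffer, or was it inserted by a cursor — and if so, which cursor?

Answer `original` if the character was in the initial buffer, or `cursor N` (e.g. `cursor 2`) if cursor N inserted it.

After op 1 (move_right): buffer="yuhhx" (len 5), cursors c1@4 c2@5 c3@5, authorship .....
After op 2 (insert('a')): buffer="yuhhaxaa" (len 8), cursors c1@5 c2@8 c3@8, authorship ....1.23
After op 3 (add_cursor(8)): buffer="yuhhaxaa" (len 8), cursors c1@5 c2@8 c3@8 c4@8, authorship ....1.23
After op 4 (insert('r')): buffer="yuhharxaarrr" (len 12), cursors c1@6 c2@12 c3@12 c4@12, authorship ....11.23234
Authorship (.=original, N=cursor N): . . . . 1 1 . 2 3 2 3 4
Index 10: author = 3

Answer: cursor 3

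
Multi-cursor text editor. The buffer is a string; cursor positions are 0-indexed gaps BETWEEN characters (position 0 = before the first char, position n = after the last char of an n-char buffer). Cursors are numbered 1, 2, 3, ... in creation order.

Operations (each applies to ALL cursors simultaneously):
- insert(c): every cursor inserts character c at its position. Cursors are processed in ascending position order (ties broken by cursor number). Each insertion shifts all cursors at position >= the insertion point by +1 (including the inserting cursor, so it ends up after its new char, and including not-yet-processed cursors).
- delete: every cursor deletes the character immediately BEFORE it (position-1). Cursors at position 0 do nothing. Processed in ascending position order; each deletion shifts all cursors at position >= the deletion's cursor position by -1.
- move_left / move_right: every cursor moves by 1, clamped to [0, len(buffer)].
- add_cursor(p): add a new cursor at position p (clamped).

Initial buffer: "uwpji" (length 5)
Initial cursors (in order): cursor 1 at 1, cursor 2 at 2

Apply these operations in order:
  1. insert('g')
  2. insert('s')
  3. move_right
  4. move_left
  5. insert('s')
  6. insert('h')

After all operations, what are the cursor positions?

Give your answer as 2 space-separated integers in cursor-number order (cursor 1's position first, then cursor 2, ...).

After op 1 (insert('g')): buffer="ugwgpji" (len 7), cursors c1@2 c2@4, authorship .1.2...
After op 2 (insert('s')): buffer="ugswgspji" (len 9), cursors c1@3 c2@6, authorship .11.22...
After op 3 (move_right): buffer="ugswgspji" (len 9), cursors c1@4 c2@7, authorship .11.22...
After op 4 (move_left): buffer="ugswgspji" (len 9), cursors c1@3 c2@6, authorship .11.22...
After op 5 (insert('s')): buffer="ugsswgsspji" (len 11), cursors c1@4 c2@8, authorship .111.222...
After op 6 (insert('h')): buffer="ugsshwgsshpji" (len 13), cursors c1@5 c2@10, authorship .1111.2222...

Answer: 5 10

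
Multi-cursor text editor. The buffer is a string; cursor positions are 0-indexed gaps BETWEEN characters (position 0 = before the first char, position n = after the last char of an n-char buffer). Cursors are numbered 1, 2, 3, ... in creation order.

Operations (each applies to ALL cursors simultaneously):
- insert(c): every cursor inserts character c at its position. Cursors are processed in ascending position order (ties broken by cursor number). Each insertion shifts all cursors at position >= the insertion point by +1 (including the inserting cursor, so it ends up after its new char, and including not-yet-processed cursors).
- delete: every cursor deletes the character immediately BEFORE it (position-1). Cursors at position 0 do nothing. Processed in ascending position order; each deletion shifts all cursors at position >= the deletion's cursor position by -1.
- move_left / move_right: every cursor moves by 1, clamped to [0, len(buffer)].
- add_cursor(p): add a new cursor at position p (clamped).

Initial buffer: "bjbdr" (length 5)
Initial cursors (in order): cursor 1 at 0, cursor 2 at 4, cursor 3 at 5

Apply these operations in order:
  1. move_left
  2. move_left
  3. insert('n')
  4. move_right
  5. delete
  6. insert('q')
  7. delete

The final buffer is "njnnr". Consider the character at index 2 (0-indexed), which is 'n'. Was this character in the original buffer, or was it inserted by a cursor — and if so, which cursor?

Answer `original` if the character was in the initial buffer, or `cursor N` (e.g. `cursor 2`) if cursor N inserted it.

Answer: cursor 2

Derivation:
After op 1 (move_left): buffer="bjbdr" (len 5), cursors c1@0 c2@3 c3@4, authorship .....
After op 2 (move_left): buffer="bjbdr" (len 5), cursors c1@0 c2@2 c3@3, authorship .....
After op 3 (insert('n')): buffer="nbjnbndr" (len 8), cursors c1@1 c2@4 c3@6, authorship 1..2.3..
After op 4 (move_right): buffer="nbjnbndr" (len 8), cursors c1@2 c2@5 c3@7, authorship 1..2.3..
After op 5 (delete): buffer="njnnr" (len 5), cursors c1@1 c2@3 c3@4, authorship 1.23.
After op 6 (insert('q')): buffer="nqjnqnqr" (len 8), cursors c1@2 c2@5 c3@7, authorship 11.2233.
After op 7 (delete): buffer="njnnr" (len 5), cursors c1@1 c2@3 c3@4, authorship 1.23.
Authorship (.=original, N=cursor N): 1 . 2 3 .
Index 2: author = 2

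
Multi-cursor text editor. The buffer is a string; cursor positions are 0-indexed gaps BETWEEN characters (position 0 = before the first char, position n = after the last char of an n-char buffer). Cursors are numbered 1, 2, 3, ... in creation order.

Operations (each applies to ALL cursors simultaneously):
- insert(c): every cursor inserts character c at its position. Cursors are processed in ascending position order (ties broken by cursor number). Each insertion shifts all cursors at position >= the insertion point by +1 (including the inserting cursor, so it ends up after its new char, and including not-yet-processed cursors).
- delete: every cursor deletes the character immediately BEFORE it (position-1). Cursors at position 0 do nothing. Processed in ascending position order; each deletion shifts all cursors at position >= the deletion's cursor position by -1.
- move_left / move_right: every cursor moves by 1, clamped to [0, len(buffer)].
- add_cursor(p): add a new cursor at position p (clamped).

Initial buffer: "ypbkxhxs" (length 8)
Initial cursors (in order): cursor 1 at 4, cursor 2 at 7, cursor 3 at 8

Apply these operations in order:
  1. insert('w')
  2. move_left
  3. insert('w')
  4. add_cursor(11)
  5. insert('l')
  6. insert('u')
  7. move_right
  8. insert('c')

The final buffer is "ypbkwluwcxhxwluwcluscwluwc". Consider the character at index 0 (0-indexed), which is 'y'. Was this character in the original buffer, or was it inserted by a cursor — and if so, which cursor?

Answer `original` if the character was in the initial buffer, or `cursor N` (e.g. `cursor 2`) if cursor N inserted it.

Answer: original

Derivation:
After op 1 (insert('w')): buffer="ypbkwxhxwsw" (len 11), cursors c1@5 c2@9 c3@11, authorship ....1...2.3
After op 2 (move_left): buffer="ypbkwxhxwsw" (len 11), cursors c1@4 c2@8 c3@10, authorship ....1...2.3
After op 3 (insert('w')): buffer="ypbkwwxhxwwsww" (len 14), cursors c1@5 c2@10 c3@13, authorship ....11...22.33
After op 4 (add_cursor(11)): buffer="ypbkwwxhxwwsww" (len 14), cursors c1@5 c2@10 c4@11 c3@13, authorship ....11...22.33
After op 5 (insert('l')): buffer="ypbkwlwxhxwlwlswlw" (len 18), cursors c1@6 c2@12 c4@14 c3@17, authorship ....111...2224.333
After op 6 (insert('u')): buffer="ypbkwluwxhxwluwluswluw" (len 22), cursors c1@7 c2@14 c4@17 c3@21, authorship ....1111...222244.3333
After op 7 (move_right): buffer="ypbkwluwxhxwluwluswluw" (len 22), cursors c1@8 c2@15 c4@18 c3@22, authorship ....1111...222244.3333
After op 8 (insert('c')): buffer="ypbkwluwcxhxwluwcluscwluwc" (len 26), cursors c1@9 c2@17 c4@21 c3@26, authorship ....11111...2222244.433333
Authorship (.=original, N=cursor N): . . . . 1 1 1 1 1 . . . 2 2 2 2 2 4 4 . 4 3 3 3 3 3
Index 0: author = original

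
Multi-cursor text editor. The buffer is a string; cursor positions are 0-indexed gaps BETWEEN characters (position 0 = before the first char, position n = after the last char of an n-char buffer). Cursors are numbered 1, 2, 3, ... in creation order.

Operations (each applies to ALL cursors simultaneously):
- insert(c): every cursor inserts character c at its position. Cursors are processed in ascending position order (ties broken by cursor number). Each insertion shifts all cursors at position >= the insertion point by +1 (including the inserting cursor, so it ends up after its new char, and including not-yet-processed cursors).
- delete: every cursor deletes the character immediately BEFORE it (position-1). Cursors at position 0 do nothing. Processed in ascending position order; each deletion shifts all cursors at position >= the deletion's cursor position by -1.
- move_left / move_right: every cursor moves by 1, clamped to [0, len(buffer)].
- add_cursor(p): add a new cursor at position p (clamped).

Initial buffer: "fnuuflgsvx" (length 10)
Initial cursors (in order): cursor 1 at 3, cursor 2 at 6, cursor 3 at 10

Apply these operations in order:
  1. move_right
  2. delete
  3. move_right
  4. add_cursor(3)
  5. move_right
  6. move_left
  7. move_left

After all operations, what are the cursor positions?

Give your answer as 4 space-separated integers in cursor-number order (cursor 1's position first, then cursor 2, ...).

After op 1 (move_right): buffer="fnuuflgsvx" (len 10), cursors c1@4 c2@7 c3@10, authorship ..........
After op 2 (delete): buffer="fnuflsv" (len 7), cursors c1@3 c2@5 c3@7, authorship .......
After op 3 (move_right): buffer="fnuflsv" (len 7), cursors c1@4 c2@6 c3@7, authorship .......
After op 4 (add_cursor(3)): buffer="fnuflsv" (len 7), cursors c4@3 c1@4 c2@6 c3@7, authorship .......
After op 5 (move_right): buffer="fnuflsv" (len 7), cursors c4@4 c1@5 c2@7 c3@7, authorship .......
After op 6 (move_left): buffer="fnuflsv" (len 7), cursors c4@3 c1@4 c2@6 c3@6, authorship .......
After op 7 (move_left): buffer="fnuflsv" (len 7), cursors c4@2 c1@3 c2@5 c3@5, authorship .......

Answer: 3 5 5 2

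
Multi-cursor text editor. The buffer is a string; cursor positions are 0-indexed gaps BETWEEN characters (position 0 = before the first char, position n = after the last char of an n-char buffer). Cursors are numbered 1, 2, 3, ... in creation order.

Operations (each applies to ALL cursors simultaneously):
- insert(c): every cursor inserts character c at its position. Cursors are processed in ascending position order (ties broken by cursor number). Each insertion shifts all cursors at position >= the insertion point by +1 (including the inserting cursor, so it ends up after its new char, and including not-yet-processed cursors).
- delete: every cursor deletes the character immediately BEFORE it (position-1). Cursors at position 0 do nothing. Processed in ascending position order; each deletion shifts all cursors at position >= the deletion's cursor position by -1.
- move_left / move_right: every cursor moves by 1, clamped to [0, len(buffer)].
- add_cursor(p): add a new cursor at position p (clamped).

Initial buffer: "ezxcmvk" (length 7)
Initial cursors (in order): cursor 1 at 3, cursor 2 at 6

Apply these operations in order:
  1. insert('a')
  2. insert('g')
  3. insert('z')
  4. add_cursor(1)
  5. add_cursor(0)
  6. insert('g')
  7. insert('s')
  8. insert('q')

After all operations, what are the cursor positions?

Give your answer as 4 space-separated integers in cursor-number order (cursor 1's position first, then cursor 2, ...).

Answer: 15 24 7 3

Derivation:
After op 1 (insert('a')): buffer="ezxacmvak" (len 9), cursors c1@4 c2@8, authorship ...1...2.
After op 2 (insert('g')): buffer="ezxagcmvagk" (len 11), cursors c1@5 c2@10, authorship ...11...22.
After op 3 (insert('z')): buffer="ezxagzcmvagzk" (len 13), cursors c1@6 c2@12, authorship ...111...222.
After op 4 (add_cursor(1)): buffer="ezxagzcmvagzk" (len 13), cursors c3@1 c1@6 c2@12, authorship ...111...222.
After op 5 (add_cursor(0)): buffer="ezxagzcmvagzk" (len 13), cursors c4@0 c3@1 c1@6 c2@12, authorship ...111...222.
After op 6 (insert('g')): buffer="gegzxagzgcmvagzgk" (len 17), cursors c4@1 c3@3 c1@9 c2@16, authorship 4.3..1111...2222.
After op 7 (insert('s')): buffer="gsegszxagzgscmvagzgsk" (len 21), cursors c4@2 c3@5 c1@12 c2@20, authorship 44.33..11111...22222.
After op 8 (insert('q')): buffer="gsqegsqzxagzgsqcmvagzgsqk" (len 25), cursors c4@3 c3@7 c1@15 c2@24, authorship 444.333..111111...222222.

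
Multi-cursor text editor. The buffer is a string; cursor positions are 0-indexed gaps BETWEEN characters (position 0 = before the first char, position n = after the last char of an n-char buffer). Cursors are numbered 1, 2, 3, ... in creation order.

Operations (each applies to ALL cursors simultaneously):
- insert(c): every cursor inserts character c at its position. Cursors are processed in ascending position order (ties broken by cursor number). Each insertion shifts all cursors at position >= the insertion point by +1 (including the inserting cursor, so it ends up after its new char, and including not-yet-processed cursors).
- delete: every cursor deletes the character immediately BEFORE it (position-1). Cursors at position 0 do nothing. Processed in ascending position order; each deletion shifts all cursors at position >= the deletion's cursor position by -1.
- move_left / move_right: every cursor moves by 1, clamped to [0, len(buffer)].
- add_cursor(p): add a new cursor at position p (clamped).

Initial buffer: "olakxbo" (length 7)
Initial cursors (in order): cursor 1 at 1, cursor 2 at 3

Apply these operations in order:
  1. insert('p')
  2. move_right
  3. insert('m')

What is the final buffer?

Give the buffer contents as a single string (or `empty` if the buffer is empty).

Answer: oplmapkmxbo

Derivation:
After op 1 (insert('p')): buffer="oplapkxbo" (len 9), cursors c1@2 c2@5, authorship .1..2....
After op 2 (move_right): buffer="oplapkxbo" (len 9), cursors c1@3 c2@6, authorship .1..2....
After op 3 (insert('m')): buffer="oplmapkmxbo" (len 11), cursors c1@4 c2@8, authorship .1.1.2.2...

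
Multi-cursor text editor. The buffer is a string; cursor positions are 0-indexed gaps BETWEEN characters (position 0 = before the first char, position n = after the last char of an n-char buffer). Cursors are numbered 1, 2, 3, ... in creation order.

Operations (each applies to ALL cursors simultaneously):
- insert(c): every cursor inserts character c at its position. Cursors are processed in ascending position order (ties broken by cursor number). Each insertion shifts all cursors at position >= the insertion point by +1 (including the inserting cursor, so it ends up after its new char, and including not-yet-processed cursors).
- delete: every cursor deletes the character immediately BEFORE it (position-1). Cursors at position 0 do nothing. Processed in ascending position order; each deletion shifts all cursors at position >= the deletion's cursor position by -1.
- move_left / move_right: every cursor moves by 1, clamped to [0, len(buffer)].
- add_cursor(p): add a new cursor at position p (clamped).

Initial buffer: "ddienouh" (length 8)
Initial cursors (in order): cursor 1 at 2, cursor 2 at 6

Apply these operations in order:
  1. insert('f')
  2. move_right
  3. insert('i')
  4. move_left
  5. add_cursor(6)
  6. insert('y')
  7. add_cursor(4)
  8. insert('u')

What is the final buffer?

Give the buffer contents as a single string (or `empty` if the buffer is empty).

Answer: ddfiuyuieyunofuyuih

Derivation:
After op 1 (insert('f')): buffer="ddfienofuh" (len 10), cursors c1@3 c2@8, authorship ..1....2..
After op 2 (move_right): buffer="ddfienofuh" (len 10), cursors c1@4 c2@9, authorship ..1....2..
After op 3 (insert('i')): buffer="ddfiienofuih" (len 12), cursors c1@5 c2@11, authorship ..1.1...2.2.
After op 4 (move_left): buffer="ddfiienofuih" (len 12), cursors c1@4 c2@10, authorship ..1.1...2.2.
After op 5 (add_cursor(6)): buffer="ddfiienofuih" (len 12), cursors c1@4 c3@6 c2@10, authorship ..1.1...2.2.
After op 6 (insert('y')): buffer="ddfiyieynofuyih" (len 15), cursors c1@5 c3@8 c2@13, authorship ..1.11.3..2.22.
After op 7 (add_cursor(4)): buffer="ddfiyieynofuyih" (len 15), cursors c4@4 c1@5 c3@8 c2@13, authorship ..1.11.3..2.22.
After op 8 (insert('u')): buffer="ddfiuyuieyunofuyuih" (len 19), cursors c4@5 c1@7 c3@11 c2@17, authorship ..1.4111.33..2.222.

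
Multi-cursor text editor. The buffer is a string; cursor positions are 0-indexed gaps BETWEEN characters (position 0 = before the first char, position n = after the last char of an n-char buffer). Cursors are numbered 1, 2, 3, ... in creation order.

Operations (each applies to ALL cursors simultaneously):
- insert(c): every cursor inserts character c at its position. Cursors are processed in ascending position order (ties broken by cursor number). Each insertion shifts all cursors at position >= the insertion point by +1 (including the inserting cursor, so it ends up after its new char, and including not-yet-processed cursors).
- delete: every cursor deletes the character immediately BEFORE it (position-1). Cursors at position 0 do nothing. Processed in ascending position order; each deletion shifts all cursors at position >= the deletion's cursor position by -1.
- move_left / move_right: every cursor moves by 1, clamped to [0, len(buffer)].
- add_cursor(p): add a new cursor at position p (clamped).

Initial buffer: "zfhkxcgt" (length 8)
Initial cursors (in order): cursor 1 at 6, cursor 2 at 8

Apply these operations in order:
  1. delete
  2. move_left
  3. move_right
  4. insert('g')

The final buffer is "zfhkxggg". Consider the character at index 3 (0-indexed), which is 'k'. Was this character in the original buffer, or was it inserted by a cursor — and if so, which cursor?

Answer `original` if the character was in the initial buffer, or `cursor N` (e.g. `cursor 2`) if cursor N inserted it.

After op 1 (delete): buffer="zfhkxg" (len 6), cursors c1@5 c2@6, authorship ......
After op 2 (move_left): buffer="zfhkxg" (len 6), cursors c1@4 c2@5, authorship ......
After op 3 (move_right): buffer="zfhkxg" (len 6), cursors c1@5 c2@6, authorship ......
After op 4 (insert('g')): buffer="zfhkxggg" (len 8), cursors c1@6 c2@8, authorship .....1.2
Authorship (.=original, N=cursor N): . . . . . 1 . 2
Index 3: author = original

Answer: original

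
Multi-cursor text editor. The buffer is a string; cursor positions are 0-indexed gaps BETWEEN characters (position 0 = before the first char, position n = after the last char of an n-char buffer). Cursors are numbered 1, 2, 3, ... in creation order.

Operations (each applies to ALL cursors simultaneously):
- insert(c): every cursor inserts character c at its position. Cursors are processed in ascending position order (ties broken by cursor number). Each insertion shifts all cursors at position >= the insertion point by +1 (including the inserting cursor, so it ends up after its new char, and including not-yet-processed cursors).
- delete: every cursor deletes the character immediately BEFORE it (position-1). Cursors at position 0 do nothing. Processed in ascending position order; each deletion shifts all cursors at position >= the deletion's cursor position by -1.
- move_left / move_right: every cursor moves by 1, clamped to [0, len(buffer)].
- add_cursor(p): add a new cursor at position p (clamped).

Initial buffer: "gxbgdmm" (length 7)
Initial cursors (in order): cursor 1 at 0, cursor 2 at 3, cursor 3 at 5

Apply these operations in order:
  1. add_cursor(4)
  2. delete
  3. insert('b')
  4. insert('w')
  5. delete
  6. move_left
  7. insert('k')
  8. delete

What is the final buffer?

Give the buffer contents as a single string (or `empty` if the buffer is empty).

Answer: bgxbbbmm

Derivation:
After op 1 (add_cursor(4)): buffer="gxbgdmm" (len 7), cursors c1@0 c2@3 c4@4 c3@5, authorship .......
After op 2 (delete): buffer="gxmm" (len 4), cursors c1@0 c2@2 c3@2 c4@2, authorship ....
After op 3 (insert('b')): buffer="bgxbbbmm" (len 8), cursors c1@1 c2@6 c3@6 c4@6, authorship 1..234..
After op 4 (insert('w')): buffer="bwgxbbbwwwmm" (len 12), cursors c1@2 c2@10 c3@10 c4@10, authorship 11..234234..
After op 5 (delete): buffer="bgxbbbmm" (len 8), cursors c1@1 c2@6 c3@6 c4@6, authorship 1..234..
After op 6 (move_left): buffer="bgxbbbmm" (len 8), cursors c1@0 c2@5 c3@5 c4@5, authorship 1..234..
After op 7 (insert('k')): buffer="kbgxbbkkkbmm" (len 12), cursors c1@1 c2@9 c3@9 c4@9, authorship 11..232344..
After op 8 (delete): buffer="bgxbbbmm" (len 8), cursors c1@0 c2@5 c3@5 c4@5, authorship 1..234..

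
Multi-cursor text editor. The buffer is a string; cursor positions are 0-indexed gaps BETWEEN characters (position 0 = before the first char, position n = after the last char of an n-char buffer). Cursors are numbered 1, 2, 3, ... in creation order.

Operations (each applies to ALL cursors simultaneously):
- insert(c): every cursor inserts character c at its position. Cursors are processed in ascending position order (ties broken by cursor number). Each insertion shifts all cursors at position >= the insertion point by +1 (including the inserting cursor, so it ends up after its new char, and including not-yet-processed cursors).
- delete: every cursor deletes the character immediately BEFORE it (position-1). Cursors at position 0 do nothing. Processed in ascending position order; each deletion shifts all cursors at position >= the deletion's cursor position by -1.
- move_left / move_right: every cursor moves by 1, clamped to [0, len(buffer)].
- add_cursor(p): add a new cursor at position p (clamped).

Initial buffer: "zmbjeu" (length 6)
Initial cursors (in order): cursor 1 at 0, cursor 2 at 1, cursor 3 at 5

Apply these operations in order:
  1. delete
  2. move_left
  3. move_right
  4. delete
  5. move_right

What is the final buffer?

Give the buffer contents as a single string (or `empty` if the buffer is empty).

Answer: bu

Derivation:
After op 1 (delete): buffer="mbju" (len 4), cursors c1@0 c2@0 c3@3, authorship ....
After op 2 (move_left): buffer="mbju" (len 4), cursors c1@0 c2@0 c3@2, authorship ....
After op 3 (move_right): buffer="mbju" (len 4), cursors c1@1 c2@1 c3@3, authorship ....
After op 4 (delete): buffer="bu" (len 2), cursors c1@0 c2@0 c3@1, authorship ..
After op 5 (move_right): buffer="bu" (len 2), cursors c1@1 c2@1 c3@2, authorship ..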